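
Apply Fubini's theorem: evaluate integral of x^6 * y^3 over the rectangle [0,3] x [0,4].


By Fubini's theorem, the double integral factors as a product of single integrals:
Step 1: integral_0^3 x^6 dx = [x^7/7] from 0 to 3
     = 3^7/7 = 312.428571
Step 2: integral_0^4 y^3 dy = [y^4/4] from 0 to 4
     = 4^4/4 = 64
Step 3: Double integral = 312.428571 * 64 = 19995.428571


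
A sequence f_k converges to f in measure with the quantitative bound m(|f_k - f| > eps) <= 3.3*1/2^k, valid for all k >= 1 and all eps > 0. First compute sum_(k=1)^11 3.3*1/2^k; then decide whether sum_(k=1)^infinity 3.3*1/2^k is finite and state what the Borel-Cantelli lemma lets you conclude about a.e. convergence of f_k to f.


Step 1: List the terms 3.3*1/2^k for k = 1 to 11:
  k=1: 1.65
  k=2: 0.825
  k=3: 0.4125
  k=4: 0.20625
  k=5: 0.103125
  k=6: 0.051562
  k=7: 0.025781
  k=8: 0.012891
  k=9: 0.006445
  k=10: 0.003223
  k=11: 0.001611
Step 2: Partial sum = 1.65 + 0.825 + 0.4125 + 0.20625 + 0.103125 + 0.051562 + 0.025781 + 0.012891 + 0.006445 + 0.003223 + 0.001611
     = 3.298389
Step 3: The full series sum_(k>=1) 3.3*1/2^k converges (geometric series with ratio 1/2 < 1; a constant multiple of a convergent series converges).
Step 4: Fix eps > 0. Since sum_k m(|f_k - f| > eps) < infinity, the Borel-Cantelli lemma gives
        m(limsup_k {|f_k - f| > eps}) = 0, i.e. for a.e. x, |f_k(x) - f(x)| <= eps for all large k.
        Applying this with eps = 1/j for j = 1, 2, ... and intersecting the countably many full-measure sets,
        for a.e. x we get limsup_k |f_k(x) - f(x)| <= 1/j for every j, hence f_k -> f almost everywhere.
Conclusion: series converges; Borel-Cantelli yields f_k -> f a.e.


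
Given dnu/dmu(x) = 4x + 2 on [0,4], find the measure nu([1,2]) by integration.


nu(A) = integral_A (dnu/dmu) dmu = integral_1^2 (4x + 2) dx
Step 1: Antiderivative F(x) = (4/2)x^2 + 2x
Step 2: F(2) = (4/2)*2^2 + 2*2 = 8 + 4 = 12
Step 3: F(1) = (4/2)*1^2 + 2*1 = 2 + 2 = 4
Step 4: nu([1,2]) = F(2) - F(1) = 12 - 4 = 8


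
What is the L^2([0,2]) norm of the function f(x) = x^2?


Step 1: ||f||_2 = (integral_0^2 |x^2|^2 dx)^(1/2)
     = (integral_0^2 x^4 dx)^(1/2)
Step 2: integral_0^2 x^4 dx = [x^5/(5)] from 0 to 2 = 2^5/5
     = 32/5 = 6.4
Step 3: ||f||_2 = (6.4)^(1/2) = 2.529822


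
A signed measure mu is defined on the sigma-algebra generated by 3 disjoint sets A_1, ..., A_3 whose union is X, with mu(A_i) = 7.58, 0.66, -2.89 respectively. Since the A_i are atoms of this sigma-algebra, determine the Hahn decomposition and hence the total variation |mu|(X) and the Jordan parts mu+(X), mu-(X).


Step 1: Every measurable set is a union of atoms (the cells / points), so a Hahn decomposition is
  obtained by grouping atoms by sign: P = union of atoms with mu > 0, N = union of the remaining atoms.
  Atoms in P (indices): 1, 2;  atoms in N (indices): 3
  Positive values: 7.58, 0.66
  Negative values: -2.89
Step 2: mu+(X) = mu(P) = sum of positive atom values = 8.24
Step 3: mu-(X) = -mu(N) = sum of |negative atom values| = 2.89
Step 4: |mu|(X) = mu+(X) + mu-(X) = 8.24 + 2.89 = 11.13


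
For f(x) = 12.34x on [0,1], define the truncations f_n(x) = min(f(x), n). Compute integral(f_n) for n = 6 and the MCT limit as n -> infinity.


f(x) = 12.34x on [0,1]; f_n(x) = min(12.34x, n). At n = 6:
Step 1: f(x) reaches 6 at x = 6/12.34 = 0.486224
Step 2: integral(f_6) = integral(12.34x, 0, 0.486224) + integral(6, 0.486224, 1)
       = 12.34*0.486224^2/2 + 6*(1 - 0.486224)
       = 1.458671 + 3.082658
       = 4.541329
Step 3: As n -> infinity, f_n increases to f, so by MCT integral(f_n) -> integral(f) = 12.34/2 = 6.17.
Convergence: integral(f_6) = 4.541329 -> 6.17 as n -> infinity


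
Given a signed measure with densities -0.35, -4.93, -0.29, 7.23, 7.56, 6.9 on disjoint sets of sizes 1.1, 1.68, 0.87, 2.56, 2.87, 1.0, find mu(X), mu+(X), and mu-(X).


Step 1: Compute signed measure on each set:
  Set 1: -0.35 * 1.1 = -0.385
  Set 2: -4.93 * 1.68 = -8.2824
  Set 3: -0.29 * 0.87 = -0.2523
  Set 4: 7.23 * 2.56 = 18.5088
  Set 5: 7.56 * 2.87 = 21.6972
  Set 6: 6.9 * 1.0 = 6.9
Step 2: Total signed measure = (-0.385) + (-8.2824) + (-0.2523) + (18.5088) + (21.6972) + (6.9)
     = 38.1863
Step 3: Positive part mu+(X) = sum of positive contributions = 47.106
Step 4: Negative part mu-(X) = |sum of negative contributions| = 8.9197


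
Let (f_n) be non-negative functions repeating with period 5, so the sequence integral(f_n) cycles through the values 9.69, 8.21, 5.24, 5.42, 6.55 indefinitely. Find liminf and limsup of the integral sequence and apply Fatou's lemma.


The sequence (integral(f_n)) is periodic with period 5, repeating the values 9.69, 8.21, 5.24, 5.42, 6.55 indefinitely.
Step 1: For a periodic sequence, every tail (a_m, a_(m+1), ...) contains all 5 period values infinitely often.
Step 2: Hence inf of every tail = min of the period values = min(9.69, 8.21, 5.24, 5.42, 6.55) = 5.24.
        liminf_n integral(f_n) = sup over m of (inf of tail from m) = 5.24.
Step 3: Similarly sup of every tail = max of the period values = 9.69.
        limsup_n integral(f_n) = 9.69.
Step 4: Fatou's lemma: integral(liminf_n f_n) <= liminf_n integral(f_n) = 5.24.
        So the integral of the pointwise liminf is at most 5.24.


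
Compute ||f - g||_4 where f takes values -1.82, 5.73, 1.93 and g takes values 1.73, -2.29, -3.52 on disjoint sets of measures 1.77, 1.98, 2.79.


Step 1: Compute differences f_i - g_i:
  -1.82 - 1.73 = -3.55
  5.73 - -2.29 = 8.02
  1.93 - -3.52 = 5.45
Step 2: Compute |diff|^4 * measure for each set:
  |-3.55|^4 * 1.77 = 158.823006 * 1.77 = 281.116721
  |8.02|^4 * 1.98 = 4137.113856 * 1.98 = 8191.485435
  |5.45|^4 * 2.79 = 882.238506 * 2.79 = 2461.445432
Step 3: Sum = 10934.047589
Step 4: ||f-g||_4 = (10934.047589)^(1/4) = 10.225752


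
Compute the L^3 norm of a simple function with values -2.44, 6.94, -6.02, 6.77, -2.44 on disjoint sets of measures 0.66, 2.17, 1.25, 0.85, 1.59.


Step 1: Compute |f_i|^3 for each value:
  |-2.44|^3 = 14.526784
  |6.94|^3 = 334.255384
  |-6.02|^3 = 218.167208
  |6.77|^3 = 310.288733
  |-2.44|^3 = 14.526784
Step 2: Multiply by measures and sum:
  14.526784 * 0.66 = 9.587677
  334.255384 * 2.17 = 725.334183
  218.167208 * 1.25 = 272.70901
  310.288733 * 0.85 = 263.745423
  14.526784 * 1.59 = 23.097587
Sum = 9.587677 + 725.334183 + 272.70901 + 263.745423 + 23.097587 = 1294.47388
Step 3: Take the p-th root:
||f||_3 = (1294.47388)^(1/3) = 10.898442


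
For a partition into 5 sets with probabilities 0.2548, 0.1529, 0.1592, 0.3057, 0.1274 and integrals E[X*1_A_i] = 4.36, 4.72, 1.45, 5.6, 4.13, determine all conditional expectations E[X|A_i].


For each cell A_i: E[X|A_i] = E[X*1_A_i] / P(A_i)
Step 1: E[X|A_1] = 4.36 / 0.2548 = 17.11146
Step 2: E[X|A_2] = 4.72 / 0.1529 = 30.86985
Step 3: E[X|A_3] = 1.45 / 0.1592 = 9.10804
Step 4: E[X|A_4] = 5.6 / 0.3057 = 18.318613
Step 5: E[X|A_5] = 4.13 / 0.1274 = 32.417582
Verification: E[X] = sum E[X*1_A_i] = 4.36 + 4.72 + 1.45 + 5.6 + 4.13 = 20.26


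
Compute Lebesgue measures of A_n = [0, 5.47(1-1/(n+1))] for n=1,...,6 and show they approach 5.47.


By continuity of measure from below: if A_n increases to A, then m(A_n) -> m(A).
Here A = [0, 5.47], so m(A) = 5.47
Step 1: a_1 = 5.47*(1 - 1/2) = 2.735, m(A_1) = 2.735
Step 2: a_2 = 5.47*(1 - 1/3) = 3.6467, m(A_2) = 3.6467
Step 3: a_3 = 5.47*(1 - 1/4) = 4.1025, m(A_3) = 4.1025
Step 4: a_4 = 5.47*(1 - 1/5) = 4.376, m(A_4) = 4.376
Step 5: a_5 = 5.47*(1 - 1/6) = 4.5583, m(A_5) = 4.5583
Step 6: a_6 = 5.47*(1 - 1/7) = 4.6886, m(A_6) = 4.6886
Limit: m(A_n) -> m([0,5.47]) = 5.47


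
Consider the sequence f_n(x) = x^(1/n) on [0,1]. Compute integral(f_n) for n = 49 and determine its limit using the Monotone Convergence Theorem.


At n = 49: f_49(x) = x^(1/49).
Step 1: integral(x^(1/49), 0, 1) = [x^(1/49+1) / (1/49+1)] from 0 to 1
     = 1 / (1/49 + 1) = 1 / ((49+1)/49) = 49/(49+1)
     = 49/50 = 0.98
Step 2: As n -> infinity, f_n(x) = x^(1/n) -> 1 for x in (0,1], and f_n is increasing in n.
By MCT, lim_n integral(f_n) = integral(lim_n f_n) = integral(1, 0, 1) = 1.
Step 3: Verify convergence: 49/50 = 0.98 -> 1


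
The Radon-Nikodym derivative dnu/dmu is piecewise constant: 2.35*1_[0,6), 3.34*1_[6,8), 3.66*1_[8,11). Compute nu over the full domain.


Integrate each piece of the Radon-Nikodym derivative:
Step 1: integral_0^6 2.35 dx = 2.35*(6-0) = 2.35*6 = 14.1
Step 2: integral_6^8 3.34 dx = 3.34*(8-6) = 3.34*2 = 6.68
Step 3: integral_8^11 3.66 dx = 3.66*(11-8) = 3.66*3 = 10.98
Total: 14.1 + 6.68 + 10.98 = 31.76


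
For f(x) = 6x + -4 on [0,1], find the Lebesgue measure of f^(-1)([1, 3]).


f^(-1)([1, 3]) = {x : 1 <= 6x + -4 <= 3}
Solving: (1 - -4)/6 <= x <= (3 - -4)/6
= [0.833333, 1.166667]
Intersecting with [0,1]: [0.833333, 1]
Measure = 1 - 0.833333 = 0.166667


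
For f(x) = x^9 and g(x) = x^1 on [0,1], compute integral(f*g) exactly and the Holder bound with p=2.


Step 1: Exact integral of f*g = integral(x^10, 0, 1) = 1/11
     = 0.090909
Step 2: Holder bound with p=2, q=2:
  ||f||_p = (integral x^18 dx)^(1/2) = (1/19)^(1/2) = 0.229416
  ||g||_q = (integral x^2 dx)^(1/2) = (1/3)^(1/2) = 0.57735
Step 3: Holder bound = ||f||_p * ||g||_q = 0.229416 * 0.57735 = 0.132453
Verification: 0.090909 <= 0.132453 (Holder holds)


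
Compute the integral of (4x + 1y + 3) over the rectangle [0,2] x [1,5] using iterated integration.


By Fubini, integrate in x first, then y.
Step 1: Fix y, integrate over x in [0,2]:
  integral(4x + 1y + 3, x=0..2)
  = 4*(2^2 - 0^2)/2 + (1y + 3)*(2 - 0)
  = 8 + (1y + 3)*2
  = 8 + 2y + 6
  = 14 + 2y
Step 2: Integrate over y in [1,5]:
  integral(14 + 2y, y=1..5)
  = 14*4 + 2*(5^2 - 1^2)/2
  = 56 + 24
  = 80


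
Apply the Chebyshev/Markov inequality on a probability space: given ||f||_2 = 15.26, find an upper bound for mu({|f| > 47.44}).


Chebyshev/Markov inequality: mu(|f| > eps) <= (||f||_p / eps)^p
Step 1: ||f||_2 / eps = 15.26 / 47.44 = 0.321669
Step 2: Raise to power p = 2:
  (0.321669)^2 = 0.103471
Step 3: Therefore mu(|f| > 47.44) <= 0.103471


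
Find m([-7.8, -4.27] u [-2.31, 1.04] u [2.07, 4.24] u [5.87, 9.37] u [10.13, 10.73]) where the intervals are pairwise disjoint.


For pairwise disjoint intervals, m(union) = sum of lengths.
= (-4.27 - -7.8) + (1.04 - -2.31) + (4.24 - 2.07) + (9.37 - 5.87) + (10.73 - 10.13)
= 3.53 + 3.35 + 2.17 + 3.5 + 0.6
= 13.15


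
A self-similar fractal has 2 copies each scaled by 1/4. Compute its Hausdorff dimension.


For a self-similar set with N copies scaled by 1/r:
dim_H = log(N)/log(r) = log(2)/log(4)
= 0.693147/1.386294
= 0.5


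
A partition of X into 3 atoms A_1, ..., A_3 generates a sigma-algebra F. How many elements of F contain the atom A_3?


Each element of F is a union of some subset S of the 3 atoms.
The element contains A_3 iff A_3 is in S.
So we count subsets S of {A_1,...,A_3} with A_3 in S: choose freely among the other 2 atoms.
Count = 2^(3-1) = 2^2 = 4.


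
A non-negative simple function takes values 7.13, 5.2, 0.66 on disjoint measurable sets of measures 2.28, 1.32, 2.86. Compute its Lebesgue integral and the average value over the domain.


Step 1: Integral = sum(value_i * measure_i)
= 7.13*2.28 + 5.2*1.32 + 0.66*2.86
= 16.2564 + 6.864 + 1.8876
= 25.008
Step 2: Total measure of domain = 2.28 + 1.32 + 2.86 = 6.46
Step 3: Average value = 25.008 / 6.46 = 3.871207


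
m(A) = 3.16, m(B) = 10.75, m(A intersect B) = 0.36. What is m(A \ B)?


m(A \ B) = m(A) - m(A n B)
= 3.16 - 0.36
= 2.8


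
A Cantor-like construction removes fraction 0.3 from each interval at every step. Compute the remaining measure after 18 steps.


Step 1: At each step, fraction remaining = 1 - 0.3 = 0.7
Step 2: After 18 steps, measure = (0.7)^18
Result = 0.001628


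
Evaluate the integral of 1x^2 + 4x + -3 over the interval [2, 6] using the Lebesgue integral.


The Lebesgue integral of a Riemann-integrable function agrees with the Riemann integral.
Antiderivative F(x) = (1/3)x^3 + (4/2)x^2 + -3x
F(6) = (1/3)*6^3 + (4/2)*6^2 + -3*6
     = (1/3)*216 + (4/2)*36 + -3*6
     = 72 + 72 + -18
     = 126
F(2) = 4.666667
Integral = F(6) - F(2) = 126 - 4.666667 = 121.333333


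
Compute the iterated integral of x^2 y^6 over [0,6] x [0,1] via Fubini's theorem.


By Fubini's theorem, the double integral factors as a product of single integrals:
Step 1: integral_0^6 x^2 dx = [x^3/3] from 0 to 6
     = 6^3/3 = 72
Step 2: integral_0^1 y^6 dy = [y^7/7] from 0 to 1
     = 1^7/7 = 0.142857
Step 3: Double integral = 72 * 0.142857 = 10.285714


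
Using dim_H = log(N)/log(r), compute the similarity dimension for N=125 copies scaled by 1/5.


For a self-similar set with N copies scaled by 1/r:
dim_H = log(N)/log(r) = log(125)/log(5)
= 4.828314/1.609438
= 3


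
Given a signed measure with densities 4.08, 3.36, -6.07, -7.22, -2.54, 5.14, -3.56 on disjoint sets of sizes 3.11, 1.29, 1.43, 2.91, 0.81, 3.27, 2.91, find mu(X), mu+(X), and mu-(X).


Step 1: Compute signed measure on each set:
  Set 1: 4.08 * 3.11 = 12.6888
  Set 2: 3.36 * 1.29 = 4.3344
  Set 3: -6.07 * 1.43 = -8.6801
  Set 4: -7.22 * 2.91 = -21.0102
  Set 5: -2.54 * 0.81 = -2.0574
  Set 6: 5.14 * 3.27 = 16.8078
  Set 7: -3.56 * 2.91 = -10.3596
Step 2: Total signed measure = (12.6888) + (4.3344) + (-8.6801) + (-21.0102) + (-2.0574) + (16.8078) + (-10.3596)
     = -8.2763
Step 3: Positive part mu+(X) = sum of positive contributions = 33.831
Step 4: Negative part mu-(X) = |sum of negative contributions| = 42.1073


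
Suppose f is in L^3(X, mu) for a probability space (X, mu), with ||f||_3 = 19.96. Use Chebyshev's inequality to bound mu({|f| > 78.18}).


Chebyshev/Markov inequality: mu(|f| > eps) <= (||f||_p / eps)^p
Step 1: ||f||_3 / eps = 19.96 / 78.18 = 0.255308
Step 2: Raise to power p = 3:
  (0.255308)^3 = 0.016642
Step 3: Therefore mu(|f| > 78.18) <= 0.016642


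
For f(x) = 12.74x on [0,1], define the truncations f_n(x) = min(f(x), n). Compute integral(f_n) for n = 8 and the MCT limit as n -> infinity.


f(x) = 12.74x on [0,1]; f_n(x) = min(12.74x, n). At n = 8:
Step 1: f(x) reaches 8 at x = 8/12.74 = 0.627943
Step 2: integral(f_8) = integral(12.74x, 0, 0.627943) + integral(8, 0.627943, 1)
       = 12.74*0.627943^2/2 + 8*(1 - 0.627943)
       = 2.511774 + 2.976452
       = 5.488226
Step 3: As n -> infinity, f_n increases to f, so by MCT integral(f_n) -> integral(f) = 12.74/2 = 6.37.
Convergence: integral(f_8) = 5.488226 -> 6.37 as n -> infinity


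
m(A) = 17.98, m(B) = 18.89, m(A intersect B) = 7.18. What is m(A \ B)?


m(A \ B) = m(A) - m(A n B)
= 17.98 - 7.18
= 10.8


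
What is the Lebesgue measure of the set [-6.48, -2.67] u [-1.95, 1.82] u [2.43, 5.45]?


For pairwise disjoint intervals, m(union) = sum of lengths.
= (-2.67 - -6.48) + (1.82 - -1.95) + (5.45 - 2.43)
= 3.81 + 3.77 + 3.02
= 10.6


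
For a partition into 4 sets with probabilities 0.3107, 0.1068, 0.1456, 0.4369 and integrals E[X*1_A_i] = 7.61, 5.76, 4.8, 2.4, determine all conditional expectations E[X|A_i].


For each cell A_i: E[X|A_i] = E[X*1_A_i] / P(A_i)
Step 1: E[X|A_1] = 7.61 / 0.3107 = 24.49308
Step 2: E[X|A_2] = 5.76 / 0.1068 = 53.932584
Step 3: E[X|A_3] = 4.8 / 0.1456 = 32.967033
Step 4: E[X|A_4] = 2.4 / 0.4369 = 5.493248
Verification: E[X] = sum E[X*1_A_i] = 7.61 + 5.76 + 4.8 + 2.4 = 20.57


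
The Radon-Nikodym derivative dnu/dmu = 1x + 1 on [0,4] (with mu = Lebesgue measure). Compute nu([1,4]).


nu(A) = integral_A (dnu/dmu) dmu = integral_1^4 (1x + 1) dx
Step 1: Antiderivative F(x) = (1/2)x^2 + 1x
Step 2: F(4) = (1/2)*4^2 + 1*4 = 8 + 4 = 12
Step 3: F(1) = (1/2)*1^2 + 1*1 = 0.5 + 1 = 1.5
Step 4: nu([1,4]) = F(4) - F(1) = 12 - 1.5 = 10.5


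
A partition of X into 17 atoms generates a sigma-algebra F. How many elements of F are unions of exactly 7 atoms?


Each element of F is a union of some subset of the 17 atoms.
Elements that are unions of exactly 7 atoms correspond to 7-element subsets of the 17 atoms.
Count = C(17, 7) = 17! / (7! * 10!) = 19448.


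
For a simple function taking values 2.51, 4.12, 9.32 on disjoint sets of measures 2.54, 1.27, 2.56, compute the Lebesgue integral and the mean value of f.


Step 1: Integral = sum(value_i * measure_i)
= 2.51*2.54 + 4.12*1.27 + 9.32*2.56
= 6.3754 + 5.2324 + 23.8592
= 35.467
Step 2: Total measure of domain = 2.54 + 1.27 + 2.56 = 6.37
Step 3: Average value = 35.467 / 6.37 = 5.567818


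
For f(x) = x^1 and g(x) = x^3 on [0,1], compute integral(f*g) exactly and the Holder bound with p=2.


Step 1: Exact integral of f*g = integral(x^4, 0, 1) = 1/5
     = 0.2
Step 2: Holder bound with p=2, q=2:
  ||f||_p = (integral x^2 dx)^(1/2) = (1/3)^(1/2) = 0.57735
  ||g||_q = (integral x^6 dx)^(1/2) = (1/7)^(1/2) = 0.377964
Step 3: Holder bound = ||f||_p * ||g||_q = 0.57735 * 0.377964 = 0.218218
Verification: 0.2 <= 0.218218 (Holder holds)


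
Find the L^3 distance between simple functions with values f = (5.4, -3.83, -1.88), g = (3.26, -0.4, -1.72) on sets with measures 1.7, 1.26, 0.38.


Step 1: Compute differences f_i - g_i:
  5.4 - 3.26 = 2.14
  -3.83 - -0.4 = -3.43
  -1.88 - -1.72 = -0.16
Step 2: Compute |diff|^3 * measure for each set:
  |2.14|^3 * 1.7 = 9.800344 * 1.7 = 16.660585
  |-3.43|^3 * 1.26 = 40.353607 * 1.26 = 50.845545
  |-0.16|^3 * 0.38 = 0.004096 * 0.38 = 0.001556
Step 3: Sum = 67.507686
Step 4: ||f-g||_3 = (67.507686)^(1/3) = 4.071781


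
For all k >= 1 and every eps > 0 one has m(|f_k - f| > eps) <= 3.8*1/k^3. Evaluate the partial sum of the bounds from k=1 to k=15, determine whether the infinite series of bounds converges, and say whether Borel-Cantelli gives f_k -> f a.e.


Step 1: List the terms 3.8*1/k^3 for k = 1 to 15:
  k=1: 3.8
  k=2: 0.475
  k=3: 0.140741
  k=4: 0.059375
  k=5: 0.0304
  k=6: 0.017593
  k=7: 0.011079
  k=8: 0.007422
  k=9: 0.005213
  k=10: 0.0038
  k=11: 0.002855
  k=12: 0.002199
  k=13: 0.00173
  k=14: 0.001385
  k=15: 0.001126
Step 2: Partial sum = 3.8 + 0.475 + 0.140741 + 0.059375 + 0.0304 + 0.017593 + 0.011079 + 0.007422 + 0.005213 + 0.0038 + 0.002855 + 0.002199 + 0.00173 + 0.001385 + 0.001126
     = 4.559916
Step 3: The full series sum_(k>=1) 3.8*1/k^3 converges (p-series with p = 3 > 1; a constant multiple of a convergent series converges).
Step 4: Fix eps > 0. Since sum_k m(|f_k - f| > eps) < infinity, the Borel-Cantelli lemma gives
        m(limsup_k {|f_k - f| > eps}) = 0, i.e. for a.e. x, |f_k(x) - f(x)| <= eps for all large k.
        Applying this with eps = 1/j for j = 1, 2, ... and intersecting the countably many full-measure sets,
        for a.e. x we get limsup_k |f_k(x) - f(x)| <= 1/j for every j, hence f_k -> f almost everywhere.
Conclusion: series converges; Borel-Cantelli yields f_k -> f a.e.


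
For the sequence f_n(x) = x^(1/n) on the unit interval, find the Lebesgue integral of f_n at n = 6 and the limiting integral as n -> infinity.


At n = 6: f_6(x) = x^(1/6).
Step 1: integral(x^(1/6), 0, 1) = [x^(1/6+1) / (1/6+1)] from 0 to 1
     = 1 / (1/6 + 1) = 1 / ((6+1)/6) = 6/(6+1)
     = 6/7 = 0.857143
Step 2: As n -> infinity, f_n(x) = x^(1/n) -> 1 for x in (0,1], and f_n is increasing in n.
By MCT, lim_n integral(f_n) = integral(lim_n f_n) = integral(1, 0, 1) = 1.
Step 3: Verify convergence: 6/7 = 0.857143 -> 1


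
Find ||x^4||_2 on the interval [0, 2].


Step 1: ||f||_2 = (integral_0^2 |x^4|^2 dx)^(1/2)
     = (integral_0^2 x^8 dx)^(1/2)
Step 2: integral_0^2 x^8 dx = [x^9/(9)] from 0 to 2 = 2^9/9
     = 512/9 = 56.888889
Step 3: ||f||_2 = (56.888889)^(1/2) = 7.542472


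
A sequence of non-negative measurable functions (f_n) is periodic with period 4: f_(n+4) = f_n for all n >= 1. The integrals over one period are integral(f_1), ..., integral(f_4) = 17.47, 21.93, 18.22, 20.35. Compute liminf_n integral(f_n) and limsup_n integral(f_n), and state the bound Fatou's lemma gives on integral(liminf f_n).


The sequence (integral(f_n)) is periodic with period 4, repeating the values 17.47, 21.93, 18.22, 20.35 indefinitely.
Step 1: For a periodic sequence, every tail (a_m, a_(m+1), ...) contains all 4 period values infinitely often.
Step 2: Hence inf of every tail = min of the period values = min(17.47, 21.93, 18.22, 20.35) = 17.47.
        liminf_n integral(f_n) = sup over m of (inf of tail from m) = 17.47.
Step 3: Similarly sup of every tail = max of the period values = 21.93.
        limsup_n integral(f_n) = 21.93.
Step 4: Fatou's lemma: integral(liminf_n f_n) <= liminf_n integral(f_n) = 17.47.
        So the integral of the pointwise liminf is at most 17.47.


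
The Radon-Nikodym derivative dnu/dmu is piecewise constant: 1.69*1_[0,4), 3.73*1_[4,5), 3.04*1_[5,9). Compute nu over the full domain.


Integrate each piece of the Radon-Nikodym derivative:
Step 1: integral_0^4 1.69 dx = 1.69*(4-0) = 1.69*4 = 6.76
Step 2: integral_4^5 3.73 dx = 3.73*(5-4) = 3.73*1 = 3.73
Step 3: integral_5^9 3.04 dx = 3.04*(9-5) = 3.04*4 = 12.16
Total: 6.76 + 3.73 + 12.16 = 22.65


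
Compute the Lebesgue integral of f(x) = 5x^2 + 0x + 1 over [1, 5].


The Lebesgue integral of a Riemann-integrable function agrees with the Riemann integral.
Antiderivative F(x) = (5/3)x^3 + (0/2)x^2 + 1x
F(5) = (5/3)*5^3 + (0/2)*5^2 + 1*5
     = (5/3)*125 + (0/2)*25 + 1*5
     = 208.333333 + 0.0 + 5
     = 213.333333
F(1) = 2.666667
Integral = F(5) - F(1) = 213.333333 - 2.666667 = 210.666667


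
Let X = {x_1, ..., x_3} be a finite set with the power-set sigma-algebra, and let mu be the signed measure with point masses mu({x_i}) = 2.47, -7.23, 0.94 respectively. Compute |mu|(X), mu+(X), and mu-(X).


Step 1: Every measurable set is a union of atoms (the cells / points), so a Hahn decomposition is
  obtained by grouping atoms by sign: P = union of atoms with mu > 0, N = union of the remaining atoms.
  Atoms in P (indices): 1, 3;  atoms in N (indices): 2
  Positive values: 2.47, 0.94
  Negative values: -7.23
Step 2: mu+(X) = mu(P) = sum of positive atom values = 3.41
Step 3: mu-(X) = -mu(N) = sum of |negative atom values| = 7.23
Step 4: |mu|(X) = mu+(X) + mu-(X) = 3.41 + 7.23 = 10.64


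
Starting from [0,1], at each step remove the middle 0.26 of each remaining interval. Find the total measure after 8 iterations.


Step 1: At each step, fraction remaining = 1 - 0.26 = 0.74
Step 2: After 8 steps, measure = (0.74)^8
Result = 0.089919


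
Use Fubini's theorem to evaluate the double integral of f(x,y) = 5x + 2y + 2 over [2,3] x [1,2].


By Fubini, integrate in x first, then y.
Step 1: Fix y, integrate over x in [2,3]:
  integral(5x + 2y + 2, x=2..3)
  = 5*(3^2 - 2^2)/2 + (2y + 2)*(3 - 2)
  = 12.5 + (2y + 2)*1
  = 12.5 + 2y + 2
  = 14.5 + 2y
Step 2: Integrate over y in [1,2]:
  integral(14.5 + 2y, y=1..2)
  = 14.5*1 + 2*(2^2 - 1^2)/2
  = 14.5 + 3
  = 17.5


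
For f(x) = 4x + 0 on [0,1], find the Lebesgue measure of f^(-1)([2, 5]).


f^(-1)([2, 5]) = {x : 2 <= 4x + 0 <= 5}
Solving: (2 - 0)/4 <= x <= (5 - 0)/4
= [0.5, 1.25]
Intersecting with [0,1]: [0.5, 1]
Measure = 1 - 0.5 = 0.5


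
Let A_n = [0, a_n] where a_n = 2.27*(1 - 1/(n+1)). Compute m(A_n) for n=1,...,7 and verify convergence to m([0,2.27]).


By continuity of measure from below: if A_n increases to A, then m(A_n) -> m(A).
Here A = [0, 2.27], so m(A) = 2.27
Step 1: a_1 = 2.27*(1 - 1/2) = 1.135, m(A_1) = 1.135
Step 2: a_2 = 2.27*(1 - 1/3) = 1.5133, m(A_2) = 1.5133
Step 3: a_3 = 2.27*(1 - 1/4) = 1.7025, m(A_3) = 1.7025
Step 4: a_4 = 2.27*(1 - 1/5) = 1.816, m(A_4) = 1.816
Step 5: a_5 = 2.27*(1 - 1/6) = 1.8917, m(A_5) = 1.8917
Step 6: a_6 = 2.27*(1 - 1/7) = 1.9457, m(A_6) = 1.9457
Step 7: a_7 = 2.27*(1 - 1/8) = 1.9863, m(A_7) = 1.9863
Limit: m(A_n) -> m([0,2.27]) = 2.27


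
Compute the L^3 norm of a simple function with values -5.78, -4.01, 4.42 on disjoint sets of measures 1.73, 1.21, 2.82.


Step 1: Compute |f_i|^3 for each value:
  |-5.78|^3 = 193.100552
  |-4.01|^3 = 64.481201
  |4.42|^3 = 86.350888
Step 2: Multiply by measures and sum:
  193.100552 * 1.73 = 334.063955
  64.481201 * 1.21 = 78.022253
  86.350888 * 2.82 = 243.509504
Sum = 334.063955 + 78.022253 + 243.509504 = 655.595712
Step 3: Take the p-th root:
||f||_3 = (655.595712)^(1/3) = 8.687178


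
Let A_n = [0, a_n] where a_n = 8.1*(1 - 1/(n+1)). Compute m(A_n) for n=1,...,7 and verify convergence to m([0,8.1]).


By continuity of measure from below: if A_n increases to A, then m(A_n) -> m(A).
Here A = [0, 8.1], so m(A) = 8.1
Step 1: a_1 = 8.1*(1 - 1/2) = 4.05, m(A_1) = 4.05
Step 2: a_2 = 8.1*(1 - 1/3) = 5.4, m(A_2) = 5.4
Step 3: a_3 = 8.1*(1 - 1/4) = 6.075, m(A_3) = 6.075
Step 4: a_4 = 8.1*(1 - 1/5) = 6.48, m(A_4) = 6.48
Step 5: a_5 = 8.1*(1 - 1/6) = 6.75, m(A_5) = 6.75
Step 6: a_6 = 8.1*(1 - 1/7) = 6.9429, m(A_6) = 6.9429
Step 7: a_7 = 8.1*(1 - 1/8) = 7.0875, m(A_7) = 7.0875
Limit: m(A_n) -> m([0,8.1]) = 8.1


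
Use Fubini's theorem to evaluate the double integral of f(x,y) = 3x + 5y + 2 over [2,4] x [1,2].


By Fubini, integrate in x first, then y.
Step 1: Fix y, integrate over x in [2,4]:
  integral(3x + 5y + 2, x=2..4)
  = 3*(4^2 - 2^2)/2 + (5y + 2)*(4 - 2)
  = 18 + (5y + 2)*2
  = 18 + 10y + 4
  = 22 + 10y
Step 2: Integrate over y in [1,2]:
  integral(22 + 10y, y=1..2)
  = 22*1 + 10*(2^2 - 1^2)/2
  = 22 + 15
  = 37


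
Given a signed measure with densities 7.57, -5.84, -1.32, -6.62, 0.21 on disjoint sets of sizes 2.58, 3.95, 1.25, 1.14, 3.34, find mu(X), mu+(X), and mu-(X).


Step 1: Compute signed measure on each set:
  Set 1: 7.57 * 2.58 = 19.5306
  Set 2: -5.84 * 3.95 = -23.068
  Set 3: -1.32 * 1.25 = -1.65
  Set 4: -6.62 * 1.14 = -7.5468
  Set 5: 0.21 * 3.34 = 0.7014
Step 2: Total signed measure = (19.5306) + (-23.068) + (-1.65) + (-7.5468) + (0.7014)
     = -12.0328
Step 3: Positive part mu+(X) = sum of positive contributions = 20.232
Step 4: Negative part mu-(X) = |sum of negative contributions| = 32.2648


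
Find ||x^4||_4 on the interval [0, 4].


Step 1: ||f||_4 = (integral_0^4 |x^4|^4 dx)^(1/4)
     = (integral_0^4 x^16 dx)^(1/4)
Step 2: integral_0^4 x^16 dx = [x^17/(17)] from 0 to 4 = 4^17/17
     = 17179869184/17 = 1.010581e+09
Step 3: ||f||_4 = (1.010581e+09)^(1/4) = 178.296465


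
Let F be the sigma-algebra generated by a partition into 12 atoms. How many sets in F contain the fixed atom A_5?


Each element of F is a union of some subset S of the 12 atoms.
The element contains A_5 iff A_5 is in S.
So we count subsets S of {A_1,...,A_12} with A_5 in S: choose freely among the other 11 atoms.
Count = 2^(12-1) = 2^11 = 2048.


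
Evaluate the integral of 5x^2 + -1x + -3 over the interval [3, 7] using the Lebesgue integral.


The Lebesgue integral of a Riemann-integrable function agrees with the Riemann integral.
Antiderivative F(x) = (5/3)x^3 + (-1/2)x^2 + -3x
F(7) = (5/3)*7^3 + (-1/2)*7^2 + -3*7
     = (5/3)*343 + (-1/2)*49 + -3*7
     = 571.666667 + -24.5 + -21
     = 526.166667
F(3) = 31.5
Integral = F(7) - F(3) = 526.166667 - 31.5 = 494.666667


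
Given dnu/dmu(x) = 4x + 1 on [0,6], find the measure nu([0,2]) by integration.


nu(A) = integral_A (dnu/dmu) dmu = integral_0^2 (4x + 1) dx
Step 1: Antiderivative F(x) = (4/2)x^2 + 1x
Step 2: F(2) = (4/2)*2^2 + 1*2 = 8 + 2 = 10
Step 3: F(0) = (4/2)*0^2 + 1*0 = 0.0 + 0 = 0.0
Step 4: nu([0,2]) = F(2) - F(0) = 10 - 0.0 = 10


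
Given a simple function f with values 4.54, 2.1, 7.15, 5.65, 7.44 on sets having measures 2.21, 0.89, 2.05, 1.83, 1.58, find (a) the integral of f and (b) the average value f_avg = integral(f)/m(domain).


Step 1: Integral = sum(value_i * measure_i)
= 4.54*2.21 + 2.1*0.89 + 7.15*2.05 + 5.65*1.83 + 7.44*1.58
= 10.0334 + 1.869 + 14.6575 + 10.3395 + 11.7552
= 48.6546
Step 2: Total measure of domain = 2.21 + 0.89 + 2.05 + 1.83 + 1.58 = 8.56
Step 3: Average value = 48.6546 / 8.56 = 5.683949


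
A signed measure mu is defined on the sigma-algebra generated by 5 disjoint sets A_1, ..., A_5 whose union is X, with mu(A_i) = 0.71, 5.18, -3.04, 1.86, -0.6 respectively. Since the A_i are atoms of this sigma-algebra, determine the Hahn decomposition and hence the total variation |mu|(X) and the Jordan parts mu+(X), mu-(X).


Step 1: Every measurable set is a union of atoms (the cells / points), so a Hahn decomposition is
  obtained by grouping atoms by sign: P = union of atoms with mu > 0, N = union of the remaining atoms.
  Atoms in P (indices): 1, 2, 4;  atoms in N (indices): 3, 5
  Positive values: 0.71, 5.18, 1.86
  Negative values: -3.04, -0.6
Step 2: mu+(X) = mu(P) = sum of positive atom values = 7.75
Step 3: mu-(X) = -mu(N) = sum of |negative atom values| = 3.64
Step 4: |mu|(X) = mu+(X) + mu-(X) = 7.75 + 3.64 = 11.39


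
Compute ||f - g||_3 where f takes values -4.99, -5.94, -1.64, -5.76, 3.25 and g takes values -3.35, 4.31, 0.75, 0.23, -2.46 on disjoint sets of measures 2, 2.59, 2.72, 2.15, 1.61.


Step 1: Compute differences f_i - g_i:
  -4.99 - -3.35 = -1.64
  -5.94 - 4.31 = -10.25
  -1.64 - 0.75 = -2.39
  -5.76 - 0.23 = -5.99
  3.25 - -2.46 = 5.71
Step 2: Compute |diff|^3 * measure for each set:
  |-1.64|^3 * 2 = 4.410944 * 2 = 8.821888
  |-10.25|^3 * 2.59 = 1076.890625 * 2.59 = 2789.146719
  |-2.39|^3 * 2.72 = 13.651919 * 2.72 = 37.13322
  |-5.99|^3 * 2.15 = 214.921799 * 2.15 = 462.081868
  |5.71|^3 * 1.61 = 186.169411 * 1.61 = 299.732752
Step 3: Sum = 3596.916446
Step 4: ||f-g||_3 = (3596.916446)^(1/3) = 15.321812


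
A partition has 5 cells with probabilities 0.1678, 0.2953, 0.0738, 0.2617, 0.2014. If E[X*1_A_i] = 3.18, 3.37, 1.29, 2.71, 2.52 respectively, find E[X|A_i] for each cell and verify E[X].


For each cell A_i: E[X|A_i] = E[X*1_A_i] / P(A_i)
Step 1: E[X|A_1] = 3.18 / 0.1678 = 18.951132
Step 2: E[X|A_2] = 3.37 / 0.2953 = 11.412123
Step 3: E[X|A_3] = 1.29 / 0.0738 = 17.479675
Step 4: E[X|A_4] = 2.71 / 0.2617 = 10.355369
Step 5: E[X|A_5] = 2.52 / 0.2014 = 12.512413
Verification: E[X] = sum E[X*1_A_i] = 3.18 + 3.37 + 1.29 + 2.71 + 2.52 = 13.07


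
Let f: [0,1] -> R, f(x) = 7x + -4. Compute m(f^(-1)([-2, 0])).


f^(-1)([-2, 0]) = {x : -2 <= 7x + -4 <= 0}
Solving: (-2 - -4)/7 <= x <= (0 - -4)/7
= [0.285714, 0.571429]
Intersecting with [0,1]: [0.285714, 0.571429]
Measure = 0.571429 - 0.285714 = 0.285714


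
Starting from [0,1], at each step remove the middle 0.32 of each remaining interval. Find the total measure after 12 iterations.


Step 1: At each step, fraction remaining = 1 - 0.32 = 0.68
Step 2: After 12 steps, measure = (0.68)^12
Result = 0.009775


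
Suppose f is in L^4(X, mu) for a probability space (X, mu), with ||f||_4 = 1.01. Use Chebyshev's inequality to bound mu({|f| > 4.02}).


Chebyshev/Markov inequality: mu(|f| > eps) <= (||f||_p / eps)^p
Step 1: ||f||_4 / eps = 1.01 / 4.02 = 0.251244
Step 2: Raise to power p = 4:
  (0.251244)^4 = 0.003985
Step 3: Therefore mu(|f| > 4.02) <= 0.003985


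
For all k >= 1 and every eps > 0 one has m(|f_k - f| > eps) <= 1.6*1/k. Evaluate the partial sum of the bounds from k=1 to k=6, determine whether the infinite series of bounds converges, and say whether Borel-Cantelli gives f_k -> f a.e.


Step 1: List the terms 1.6*1/k for k = 1 to 6:
  k=1: 1.6
  k=2: 0.8
  k=3: 0.533333
  k=4: 0.4
  k=5: 0.32
  k=6: 0.266667
Step 2: Partial sum = 1.6 + 0.8 + 0.533333 + 0.4 + 0.32 + 0.266667
     = 3.92
Step 3: The full series sum_(k>=1) 1.6*1/k diverges (harmonic series, p = 1; a nonzero constant multiple of a divergent series diverges).
Step 4: The (first) Borel-Cantelli lemma requires a summable sequence of measures, so it does not apply here;
        from this bound alone no conclusion about a.e. convergence can be drawn (convergence in measure still
        gives an a.e.-convergent subsequence, but not a.e. convergence of the whole sequence).
Conclusion: series diverges; Borel-Cantelli is inconclusive about a.e. convergence of f_k.


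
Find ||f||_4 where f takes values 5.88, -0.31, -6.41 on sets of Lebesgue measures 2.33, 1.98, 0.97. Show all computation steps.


Step 1: Compute |f_i|^4 for each value:
  |5.88|^4 = 1195.389135
  |-0.31|^4 = 0.009235
  |-6.41|^4 = 1688.231962
Step 2: Multiply by measures and sum:
  1195.389135 * 2.33 = 2785.256685
  0.009235 * 1.98 = 0.018286
  1688.231962 * 0.97 = 1637.585003
Sum = 2785.256685 + 0.018286 + 1637.585003 = 4422.859974
Step 3: Take the p-th root:
||f||_4 = (4422.859974)^(1/4) = 8.155034


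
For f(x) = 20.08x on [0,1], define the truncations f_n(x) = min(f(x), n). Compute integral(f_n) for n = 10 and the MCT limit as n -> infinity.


f(x) = 20.08x on [0,1]; f_n(x) = min(20.08x, n). At n = 10:
Step 1: f(x) reaches 10 at x = 10/20.08 = 0.498008
Step 2: integral(f_10) = integral(20.08x, 0, 0.498008) + integral(10, 0.498008, 1)
       = 20.08*0.498008^2/2 + 10*(1 - 0.498008)
       = 2.49004 + 5.01992
       = 7.50996
Step 3: As n -> infinity, f_n increases to f, so by MCT integral(f_n) -> integral(f) = 20.08/2 = 10.04.
Convergence: integral(f_10) = 7.50996 -> 10.04 as n -> infinity


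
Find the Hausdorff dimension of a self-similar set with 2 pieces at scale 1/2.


For a self-similar set with N copies scaled by 1/r:
dim_H = log(N)/log(r) = log(2)/log(2)
= 0.693147/0.693147
= 1


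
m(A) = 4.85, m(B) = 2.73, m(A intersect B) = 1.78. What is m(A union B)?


By inclusion-exclusion: m(A u B) = m(A) + m(B) - m(A n B)
= 4.85 + 2.73 - 1.78
= 5.8


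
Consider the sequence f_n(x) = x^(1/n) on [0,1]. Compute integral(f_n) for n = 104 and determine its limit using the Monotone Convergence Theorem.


At n = 104: f_104(x) = x^(1/104).
Step 1: integral(x^(1/104), 0, 1) = [x^(1/104+1) / (1/104+1)] from 0 to 1
     = 1 / (1/104 + 1) = 1 / ((104+1)/104) = 104/(104+1)
     = 104/105 = 0.990476
Step 2: As n -> infinity, f_n(x) = x^(1/n) -> 1 for x in (0,1], and f_n is increasing in n.
By MCT, lim_n integral(f_n) = integral(lim_n f_n) = integral(1, 0, 1) = 1.
Step 3: Verify convergence: 104/105 = 0.990476 -> 1


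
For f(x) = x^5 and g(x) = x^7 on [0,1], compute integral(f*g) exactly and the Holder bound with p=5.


Step 1: Exact integral of f*g = integral(x^12, 0, 1) = 1/13
     = 0.076923
Step 2: Holder bound with p=5, q=1.25:
  ||f||_p = (integral x^25 dx)^(1/5) = (1/26)^(1/5) = 0.521201
  ||g||_q = (integral x^8.75 dx)^(1/1.25) = (1/9.75)^(1/1.25) = 0.161732
Step 3: Holder bound = ||f||_p * ||g||_q = 0.521201 * 0.161732 = 0.084295
Verification: 0.076923 <= 0.084295 (Holder holds)


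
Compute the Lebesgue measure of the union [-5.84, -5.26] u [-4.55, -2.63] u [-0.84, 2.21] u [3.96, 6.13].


For pairwise disjoint intervals, m(union) = sum of lengths.
= (-5.26 - -5.84) + (-2.63 - -4.55) + (2.21 - -0.84) + (6.13 - 3.96)
= 0.58 + 1.92 + 3.05 + 2.17
= 7.72


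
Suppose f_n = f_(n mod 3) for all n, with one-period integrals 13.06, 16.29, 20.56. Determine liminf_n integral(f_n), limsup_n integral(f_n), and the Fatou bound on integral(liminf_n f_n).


The sequence (integral(f_n)) is periodic with period 3, repeating the values 13.06, 16.29, 20.56 indefinitely.
Step 1: For a periodic sequence, every tail (a_m, a_(m+1), ...) contains all 3 period values infinitely often.
Step 2: Hence inf of every tail = min of the period values = min(13.06, 16.29, 20.56) = 13.06.
        liminf_n integral(f_n) = sup over m of (inf of tail from m) = 13.06.
Step 3: Similarly sup of every tail = max of the period values = 20.56.
        limsup_n integral(f_n) = 20.56.
Step 4: Fatou's lemma: integral(liminf_n f_n) <= liminf_n integral(f_n) = 13.06.
        So the integral of the pointwise liminf is at most 13.06.


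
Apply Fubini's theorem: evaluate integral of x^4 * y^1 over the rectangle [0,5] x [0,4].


By Fubini's theorem, the double integral factors as a product of single integrals:
Step 1: integral_0^5 x^4 dx = [x^5/5] from 0 to 5
     = 5^5/5 = 625
Step 2: integral_0^4 y^1 dy = [y^2/2] from 0 to 4
     = 4^2/2 = 8
Step 3: Double integral = 625 * 8 = 5000


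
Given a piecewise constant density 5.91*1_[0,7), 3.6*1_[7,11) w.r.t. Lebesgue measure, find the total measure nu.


Integrate each piece of the Radon-Nikodym derivative:
Step 1: integral_0^7 5.91 dx = 5.91*(7-0) = 5.91*7 = 41.37
Step 2: integral_7^11 3.6 dx = 3.6*(11-7) = 3.6*4 = 14.4
Total: 41.37 + 14.4 = 55.77


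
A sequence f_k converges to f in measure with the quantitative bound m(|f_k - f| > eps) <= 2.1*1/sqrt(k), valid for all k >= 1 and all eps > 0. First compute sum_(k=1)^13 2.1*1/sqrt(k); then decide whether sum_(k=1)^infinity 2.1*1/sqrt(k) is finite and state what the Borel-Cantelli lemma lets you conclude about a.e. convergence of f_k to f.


Step 1: List the terms 2.1*1/sqrt(k) for k = 1 to 13:
  k=1: 2.1
  k=2: 1.484924
  k=3: 1.212436
  k=4: 1.05
  k=5: 0.939149
  k=6: 0.857321
  k=7: 0.793725
  k=8: 0.742462
  k=9: 0.7
  k=10: 0.664078
  k=11: 0.633174
  k=12: 0.606218
  k=13: 0.582435
Step 2: Partial sum = 2.1 + 1.484924 + 1.212436 + 1.05 + 0.939149 + 0.857321 + 0.793725 + 0.742462 + 0.7 + 0.664078 + 0.633174 + 0.606218 + 0.582435
     = 12.365922
Step 3: The full series sum_(k>=1) 2.1*1/sqrt(k) diverges (p-series with p = 1/2 <= 1; a nonzero constant multiple of a divergent series diverges).
Step 4: The (first) Borel-Cantelli lemma requires a summable sequence of measures, so it does not apply here;
        from this bound alone no conclusion about a.e. convergence can be drawn (convergence in measure still
        gives an a.e.-convergent subsequence, but not a.e. convergence of the whole sequence).
Conclusion: series diverges; Borel-Cantelli is inconclusive about a.e. convergence of f_k.


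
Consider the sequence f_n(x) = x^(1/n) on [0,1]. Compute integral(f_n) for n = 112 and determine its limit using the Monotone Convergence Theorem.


At n = 112: f_112(x) = x^(1/112).
Step 1: integral(x^(1/112), 0, 1) = [x^(1/112+1) / (1/112+1)] from 0 to 1
     = 1 / (1/112 + 1) = 1 / ((112+1)/112) = 112/(112+1)
     = 112/113 = 0.99115
Step 2: As n -> infinity, f_n(x) = x^(1/n) -> 1 for x in (0,1], and f_n is increasing in n.
By MCT, lim_n integral(f_n) = integral(lim_n f_n) = integral(1, 0, 1) = 1.
Step 3: Verify convergence: 112/113 = 0.99115 -> 1


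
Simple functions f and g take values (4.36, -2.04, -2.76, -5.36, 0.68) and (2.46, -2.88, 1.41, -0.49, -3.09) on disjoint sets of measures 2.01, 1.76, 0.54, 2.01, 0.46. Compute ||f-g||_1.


Step 1: Compute differences f_i - g_i:
  4.36 - 2.46 = 1.9
  -2.04 - -2.88 = 0.84
  -2.76 - 1.41 = -4.17
  -5.36 - -0.49 = -4.87
  0.68 - -3.09 = 3.77
Step 2: Compute |diff|^1 * measure for each set:
  |1.9|^1 * 2.01 = 1.9 * 2.01 = 3.819
  |0.84|^1 * 1.76 = 0.84 * 1.76 = 1.4784
  |-4.17|^1 * 0.54 = 4.17 * 0.54 = 2.2518
  |-4.87|^1 * 2.01 = 4.87 * 2.01 = 9.7887
  |3.77|^1 * 0.46 = 3.77 * 0.46 = 1.7342
Step 3: Sum = 19.0721
Step 4: ||f-g||_1 = (19.0721)^(1/1) = 19.0721


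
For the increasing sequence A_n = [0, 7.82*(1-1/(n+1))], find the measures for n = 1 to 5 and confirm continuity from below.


By continuity of measure from below: if A_n increases to A, then m(A_n) -> m(A).
Here A = [0, 7.82], so m(A) = 7.82
Step 1: a_1 = 7.82*(1 - 1/2) = 3.91, m(A_1) = 3.91
Step 2: a_2 = 7.82*(1 - 1/3) = 5.2133, m(A_2) = 5.2133
Step 3: a_3 = 7.82*(1 - 1/4) = 5.865, m(A_3) = 5.865
Step 4: a_4 = 7.82*(1 - 1/5) = 6.256, m(A_4) = 6.256
Step 5: a_5 = 7.82*(1 - 1/6) = 6.5167, m(A_5) = 6.5167
Limit: m(A_n) -> m([0,7.82]) = 7.82


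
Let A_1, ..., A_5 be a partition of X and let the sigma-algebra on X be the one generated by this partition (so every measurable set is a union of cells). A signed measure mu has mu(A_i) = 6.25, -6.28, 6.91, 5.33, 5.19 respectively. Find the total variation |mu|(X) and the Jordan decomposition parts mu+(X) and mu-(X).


Step 1: Every measurable set is a union of atoms (the cells / points), so a Hahn decomposition is
  obtained by grouping atoms by sign: P = union of atoms with mu > 0, N = union of the remaining atoms.
  Atoms in P (indices): 1, 3, 4, 5;  atoms in N (indices): 2
  Positive values: 6.25, 6.91, 5.33, 5.19
  Negative values: -6.28
Step 2: mu+(X) = mu(P) = sum of positive atom values = 23.68
Step 3: mu-(X) = -mu(N) = sum of |negative atom values| = 6.28
Step 4: |mu|(X) = mu+(X) + mu-(X) = 23.68 + 6.28 = 29.96


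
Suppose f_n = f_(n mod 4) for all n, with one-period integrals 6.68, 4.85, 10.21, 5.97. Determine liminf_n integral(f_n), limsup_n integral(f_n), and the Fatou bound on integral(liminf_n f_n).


The sequence (integral(f_n)) is periodic with period 4, repeating the values 6.68, 4.85, 10.21, 5.97 indefinitely.
Step 1: For a periodic sequence, every tail (a_m, a_(m+1), ...) contains all 4 period values infinitely often.
Step 2: Hence inf of every tail = min of the period values = min(6.68, 4.85, 10.21, 5.97) = 4.85.
        liminf_n integral(f_n) = sup over m of (inf of tail from m) = 4.85.
Step 3: Similarly sup of every tail = max of the period values = 10.21.
        limsup_n integral(f_n) = 10.21.
Step 4: Fatou's lemma: integral(liminf_n f_n) <= liminf_n integral(f_n) = 4.85.
        So the integral of the pointwise liminf is at most 4.85.
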